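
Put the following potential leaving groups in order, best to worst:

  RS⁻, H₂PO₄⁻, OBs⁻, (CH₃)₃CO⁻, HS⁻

OBs⁻: pKₐ(p-BrC₆H₄SO₃H) ≈ -2.8 — arenesulfonate with a p-bromo substituent
H₂PO₄⁻: pKₐ(H₃PO₄) ≈ 2.1
HS⁻: pKₐ(H₂S) ≈ 7 — larger and more polarisable than the oxygen analogue
RS⁻: pKₐ(RSH (a thiol)) ≈ 10.5 — moderately basic; rarely leaves without activation
(CH₃)₃CO⁻: pKₐ(t-BuOH) ≈ 18

OBs⁻ > H₂PO₄⁻ > HS⁻ > RS⁻ > (CH₃)₃CO⁻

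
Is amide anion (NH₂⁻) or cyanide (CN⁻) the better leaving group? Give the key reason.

cyanide (CN⁻) is the better leaving group.
pKₐ(HCN) ≈ 9.2 versus pKₐ(NH₃) ≈ 38: cyanide (CN⁻) is the much weaker base.
Sp carbon stabilises the charge somewhat, but still a poor LG.

cyanide (CN⁻)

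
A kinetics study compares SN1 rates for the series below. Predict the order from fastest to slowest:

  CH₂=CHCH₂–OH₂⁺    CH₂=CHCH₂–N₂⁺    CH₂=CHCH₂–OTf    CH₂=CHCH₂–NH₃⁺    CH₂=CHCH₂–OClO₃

The skeletons are identical, so relative rate is governed entirely by leaving-group ability.
Rank by basicity of the departing species: weakest base leaves most easily.
CH₂=CHCH₂–N₂⁺ loses N₂: no meaningful conjugate acid; N₂ departs as an exceptionally stable neutral molecule
CH₂=CHCH₂–OTf loses OTf⁻: pKₐ(CF₃SO₃H (triflic acid)) ≈ -14
CH₂=CHCH₂–OClO₃ loses ClO₄⁻: pKₐ(HClO₄) ≈ -10
CH₂=CHCH₂–OH₂⁺ loses H₂O: pKₐ(H₃O⁺) ≈ -1.7
CH₂=CHCH₂–NH₃⁺ loses NH₃: pKₐ(NH₄⁺) ≈ 9.2

CH₂=CHCH₂–N₂⁺ > CH₂=CHCH₂–OTf > CH₂=CHCH₂–OClO₃ > CH₂=CHCH₂–OH₂⁺ > CH₂=CHCH₂–NH₃⁺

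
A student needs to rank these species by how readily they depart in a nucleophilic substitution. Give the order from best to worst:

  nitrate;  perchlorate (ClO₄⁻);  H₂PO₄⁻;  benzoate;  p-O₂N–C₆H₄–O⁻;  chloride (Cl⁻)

perchlorate (ClO₄⁻) > chloride (Cl⁻) > nitrate > H₂PO₄⁻ > benzoate > p-O₂N–C₆H₄–O⁻

Rank by basicity of the departing species: weakest base leaves most easily.
perchlorate (ClO₄⁻): pKₐ(HClO₄) ≈ -10
chloride (Cl⁻): pKₐ(HCl) ≈ -7
nitrate: pKₐ(HNO₃) ≈ -1.3
H₂PO₄⁻: pKₐ(H₃PO₄) ≈ 2.1
benzoate: pKₐ(C₆H₅COOH) ≈ 4.2
p-O₂N–C₆H₄–O⁻: pKₐ(p-nitrophenol) ≈ 7.2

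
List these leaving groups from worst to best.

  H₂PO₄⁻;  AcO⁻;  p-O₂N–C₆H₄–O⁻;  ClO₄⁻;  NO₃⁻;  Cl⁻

ClO₄⁻: pKₐ(HClO₄) ≈ -10 — extremely weak base; rarely used for safety reasons
Cl⁻: pKₐ(HCl) ≈ -7 — moderately weak base
NO₃⁻: pKₐ(HNO₃) ≈ -1.3
H₂PO₄⁻: pKₐ(H₃PO₄) ≈ 2.1
AcO⁻: pKₐ(CH₃COOH) ≈ 4.8
p-O₂N–C₆H₄–O⁻: pKₐ(p-nitrophenol) ≈ 7.2 — nitro group delocalises the charge; the classic chromogenic LG
Listed from poorest to best leaving group as asked.

p-O₂N–C₆H₄–O⁻ < AcO⁻ < H₂PO₄⁻ < NO₃⁻ < Cl⁻ < ClO₄⁻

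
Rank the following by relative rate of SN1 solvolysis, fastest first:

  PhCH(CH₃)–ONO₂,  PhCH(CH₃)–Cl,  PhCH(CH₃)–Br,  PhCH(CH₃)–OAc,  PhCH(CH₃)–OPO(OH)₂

Identical carbon frameworks mean the comparison reduces to leaving-group quality.
Rank by basicity of the departing species: weakest base leaves most easily.
PhCH(CH₃)–Br loses Br⁻: pKₐ(HBr) ≈ -9
PhCH(CH₃)–Cl loses Cl⁻: pKₐ(HCl) ≈ -7
PhCH(CH₃)–ONO₂ loses NO₃⁻: pKₐ(HNO₃) ≈ -1.3
PhCH(CH₃)–OPO(OH)₂ loses H₂PO₄⁻: pKₐ(H₃PO₄) ≈ 2.1
PhCH(CH₃)–OAc loses AcO⁻: pKₐ(CH₃COOH) ≈ 4.8

PhCH(CH₃)–Br > PhCH(CH₃)–Cl > PhCH(CH₃)–ONO₂ > PhCH(CH₃)–OPO(OH)₂ > PhCH(CH₃)–OAc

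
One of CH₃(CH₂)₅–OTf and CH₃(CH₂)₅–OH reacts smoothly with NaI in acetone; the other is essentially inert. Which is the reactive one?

CH₃(CH₂)₅–OTf

From CH₃(CH₂)₅–OH the departing group would be OH⁻ (pKₐ(H₂O) ≈ 15.7). Strong base; essentially never leaves without prior activation.
From CH₃(CH₂)₅–OTf the leaving group is OTf⁻ (pKₐ(CF₃SO₃H (triflic acid)) ≈ -14). Charge spread over three oxygens and a CF₃ group; the premier leaving group in synthesis.
(In practice CH₃(CH₂)₅–OTf is made from CH₃(CH₂)₅–OH by treatment with Tf₂O / 2,6-lutidine, converting the hydroxyl into a triflate.)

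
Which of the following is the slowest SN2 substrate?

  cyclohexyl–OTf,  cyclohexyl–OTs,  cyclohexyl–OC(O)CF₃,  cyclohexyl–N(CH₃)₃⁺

The skeletons are identical, so relative rate is governed entirely by leaving-group ability.
Leaving-group ability tracks the stability of the departed species; conjugate-acid pKₐ is the usual yardstick (lower pKₐ → better LG).
cyclohexyl–OTf loses OTf⁻: pKₐ(CF₃SO₃H (triflic acid)) ≈ -14
cyclohexyl–OTs loses OTs⁻: pKₐ(p-CH₃C₆H₄SO₃H (TsOH)) ≈ -2.8
cyclohexyl–OC(O)CF₃ loses CF₃COO⁻: pKₐ(CF₃COOH) ≈ 0.2
cyclohexyl–N(CH₃)₃⁺ loses NR'₃: pKₐ(R'₃NH⁺) ≈ 10.7

cyclohexyl–N(CH₃)₃⁺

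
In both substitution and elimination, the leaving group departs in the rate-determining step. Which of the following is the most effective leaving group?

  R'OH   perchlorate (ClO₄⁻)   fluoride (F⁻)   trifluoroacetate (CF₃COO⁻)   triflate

The more stable X⁻ (or X) is on its own — i.e. the weaker a base it is — the better a leaving group it makes.
triflate: pKₐ(CF₃SO₃H (triflic acid)) ≈ -14
perchlorate (ClO₄⁻): pKₐ(HClO₄) ≈ -10
R'OH: pKₐ(R'OH₂⁺) ≈ -2.4
trifluoroacetate (CF₃COO⁻): pKₐ(CF₃COOH) ≈ 0.2
fluoride (F⁻): pKₐ(HF) ≈ 3.2

triflate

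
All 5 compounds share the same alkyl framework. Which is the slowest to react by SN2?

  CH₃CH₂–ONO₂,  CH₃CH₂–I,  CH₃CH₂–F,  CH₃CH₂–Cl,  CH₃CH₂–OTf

With the same alkyl group throughout, only the leaving group differentiates the rates.
A good leaving group is a weak base: the lower the pKₐ of its conjugate acid, the more readily it departs.
CH₃CH₂–OTf loses OTf⁻: pKₐ(CF₃SO₃H (triflic acid)) ≈ -14
CH₃CH₂–I loses I⁻: pKₐ(HI) ≈ -10
CH₃CH₂–Cl loses Cl⁻: pKₐ(HCl) ≈ -7
CH₃CH₂–ONO₂ loses NO₃⁻: pKₐ(HNO₃) ≈ -1.3
CH₃CH₂–F loses F⁻: pKₐ(HF) ≈ 3.2

CH₃CH₂–F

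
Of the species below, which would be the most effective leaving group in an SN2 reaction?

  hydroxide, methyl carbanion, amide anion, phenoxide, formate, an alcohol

an alcohol

an alcohol: pKₐ(R'OH₂⁺) ≈ -2.4
formate: pKₐ(HCOOH) ≈ 3.8
phenoxide: pKₐ(C₆H₅OH (phenol)) ≈ 10
hydroxide: pKₐ(H₂O) ≈ 15.7
amide anion: pKₐ(NH₃) ≈ 38
methyl carbanion: pKₐ(CH₄) ≈ 48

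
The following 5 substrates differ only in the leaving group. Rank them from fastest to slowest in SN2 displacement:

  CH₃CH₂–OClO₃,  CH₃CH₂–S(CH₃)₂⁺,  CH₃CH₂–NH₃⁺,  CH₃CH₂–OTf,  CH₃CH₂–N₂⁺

CH₃CH₂–N₂⁺ > CH₃CH₂–OTf > CH₃CH₂–OClO₃ > CH₃CH₂–S(CH₃)₂⁺ > CH₃CH₂–NH₃⁺

The skeletons are identical, so relative rate is governed entirely by leaving-group ability.
The more stable X⁻ (or X) is on its own — i.e. the weaker a base it is — the better a leaving group it makes.
CH₃CH₂–N₂⁺ loses N₂: no meaningful conjugate acid; N₂ departs as an exceptionally stable neutral molecule
CH₃CH₂–OTf loses OTf⁻: pKₐ(CF₃SO₃H (triflic acid)) ≈ -14
CH₃CH₂–OClO₃ loses ClO₄⁻: pKₐ(HClO₄) ≈ -10
CH₃CH₂–S(CH₃)₂⁺ loses SR'₂: pKₐ(R'₂SH⁺) ≈ -7
CH₃CH₂–NH₃⁺ loses NH₃: pKₐ(NH₄⁺) ≈ 9.2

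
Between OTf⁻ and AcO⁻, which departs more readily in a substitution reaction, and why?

OTf⁻

OTf⁻ is the better leaving group.
pKₐ(CF₃SO₃H (triflic acid)) ≈ -14 versus pKₐ(CH₃COOH) ≈ 4.8: OTf⁻ is the much weaker base.
Charge spread over three oxygens and a CF₃ group; the premier leaving group in synthesis.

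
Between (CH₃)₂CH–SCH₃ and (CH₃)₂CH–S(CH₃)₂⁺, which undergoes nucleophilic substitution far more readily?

(CH₃)₂CH–S(CH₃)₂⁺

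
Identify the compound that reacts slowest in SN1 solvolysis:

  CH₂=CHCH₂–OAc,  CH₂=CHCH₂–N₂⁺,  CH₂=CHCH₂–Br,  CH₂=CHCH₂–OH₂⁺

The skeletons are identical, so relative rate is governed entirely by leaving-group ability.
Leaving-group ability tracks the stability of the departed species; conjugate-acid pKₐ is the usual yardstick (lower pKₐ → better LG).
CH₂=CHCH₂–N₂⁺ loses N₂: no meaningful conjugate acid; N₂ departs as an exceptionally stable neutral molecule
CH₂=CHCH₂–Br loses Br⁻: pKₐ(HBr) ≈ -9
CH₂=CHCH₂–OH₂⁺ loses H₂O: pKₐ(H₃O⁺) ≈ -1.7
CH₂=CHCH₂–OAc loses AcO⁻: pKₐ(CH₃COOH) ≈ 4.8

CH₂=CHCH₂–OAc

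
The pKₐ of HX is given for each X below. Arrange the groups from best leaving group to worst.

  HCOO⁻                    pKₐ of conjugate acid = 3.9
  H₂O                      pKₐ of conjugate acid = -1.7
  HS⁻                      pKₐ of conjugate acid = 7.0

H₂O > HCOO⁻ > HS⁻

Lower conjugate-acid pKₐ ⇒ weaker base ⇒ better leaving group.
Sorting by the given values: H₂O (-1.7), HCOO⁻ (3.9), HS⁻ (7.0).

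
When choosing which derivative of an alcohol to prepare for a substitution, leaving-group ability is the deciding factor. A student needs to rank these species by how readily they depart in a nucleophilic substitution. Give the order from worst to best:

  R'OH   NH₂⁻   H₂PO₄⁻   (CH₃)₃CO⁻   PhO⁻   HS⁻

Leaving-group ability tracks the stability of the departed species; conjugate-acid pKₐ is the usual yardstick (lower pKₐ → better LG).
R'OH: pKₐ(R'OH₂⁺) ≈ -2.4 — neutral; leaves from a protonated ether (an oxonium ion, R–O(H)R'⁺)
H₂PO₄⁻: pKₐ(H₃PO₄) ≈ 2.1
HS⁻: pKₐ(H₂S) ≈ 7 — larger and more polarisable than the oxygen analogue
PhO⁻: pKₐ(C₆H₅OH (phenol)) ≈ 10
(CH₃)₃CO⁻: pKₐ(t-BuOH) ≈ 18 — bulky, strongly basic alkoxide
NH₂⁻: pKₐ(NH₃) ≈ 38
The question asks for worst first, so the sequence is read in increasing leaving-group ability.

NH₂⁻ < (CH₃)₃CO⁻ < PhO⁻ < HS⁻ < H₂PO₄⁻ < R'OH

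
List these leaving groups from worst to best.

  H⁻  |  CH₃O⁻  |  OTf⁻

H⁻ < CH₃O⁻ < OTf⁻

Rank by basicity of the departing species: weakest base leaves most easily.
OTf⁻: pKₐ(CF₃SO₃H (triflic acid)) ≈ -14
CH₃O⁻: pKₐ(CH₃OH) ≈ 15.5
H⁻: pKₐ(H₂) ≈ 36
Reversing gives the worst-to-best order requested.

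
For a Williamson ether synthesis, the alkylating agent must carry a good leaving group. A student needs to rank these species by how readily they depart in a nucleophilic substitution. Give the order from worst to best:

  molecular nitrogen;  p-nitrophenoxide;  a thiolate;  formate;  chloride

a thiolate < p-nitrophenoxide < formate < chloride < molecular nitrogen

A good leaving group is a weak base: the lower the pKₐ of its conjugate acid, the more readily it departs.
molecular nitrogen: no meaningful conjugate acid; N₂ departs as an exceptionally stable neutral molecule
chloride: pKₐ(HCl) ≈ -7
formate: pKₐ(HCOOH) ≈ 3.8
p-nitrophenoxide: pKₐ(p-nitrophenol) ≈ 7.2
a thiolate: pKₐ(RSH (a thiol)) ≈ 10.5
Reversing gives the worst-to-best order requested.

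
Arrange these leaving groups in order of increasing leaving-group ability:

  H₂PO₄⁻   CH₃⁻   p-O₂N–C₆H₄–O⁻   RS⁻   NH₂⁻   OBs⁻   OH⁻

CH₃⁻ < NH₂⁻ < OH⁻ < RS⁻ < p-O₂N–C₆H₄–O⁻ < H₂PO₄⁻ < OBs⁻

Rank by basicity of the departing species: weakest base leaves most easily.
OBs⁻: pKₐ(p-BrC₆H₄SO₃H) ≈ -2.8 — arenesulfonate with a p-bromo substituent
H₂PO₄⁻: pKₐ(H₃PO₄) ≈ 2.1 — moderate base; biological leaving group after further activation
p-O₂N–C₆H₄–O⁻: pKₐ(p-nitrophenol) ≈ 7.2 — nitro group delocalises the charge; the classic chromogenic LG
RS⁻: pKₐ(RSH (a thiol)) ≈ 10.5
OH⁻: pKₐ(H₂O) ≈ 15.7
NH₂⁻: pKₐ(NH₃) ≈ 38 — extremely strong base; never a leaving group
CH₃⁻: pKₐ(CH₄) ≈ 48
Listed from poorest to best leaving group as asked.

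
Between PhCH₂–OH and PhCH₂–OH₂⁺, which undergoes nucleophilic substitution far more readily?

From PhCH₂–OH the departing group would be OH⁻ (pKₐ(H₂O) ≈ 15.7). Strong base; essentially never leaves without prior activation.
From PhCH₂–OH₂⁺ the leaving group is H₂O (pKₐ(H₃O⁺) ≈ -1.7). Neutral; leaves from a protonated alcohol (R–OH₂⁺).
(In practice PhCH₂–OH₂⁺ is made from PhCH₂–OH by protonation with strong acid, converting the leaving group from hydroxide to neutral water.)

PhCH₂–OH₂⁺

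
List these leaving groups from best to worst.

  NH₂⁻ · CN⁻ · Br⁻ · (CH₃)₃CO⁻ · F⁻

Br⁻ > F⁻ > CN⁻ > (CH₃)₃CO⁻ > NH₂⁻

Leaving-group ability tracks the stability of the departed species; conjugate-acid pKₐ is the usual yardstick (lower pKₐ → better LG).
Br⁻: pKₐ(HBr) ≈ -9
F⁻: pKₐ(HF) ≈ 3.2
CN⁻: pKₐ(HCN) ≈ 9.2
(CH₃)₃CO⁻: pKₐ(t-BuOH) ≈ 18
NH₂⁻: pKₐ(NH₃) ≈ 38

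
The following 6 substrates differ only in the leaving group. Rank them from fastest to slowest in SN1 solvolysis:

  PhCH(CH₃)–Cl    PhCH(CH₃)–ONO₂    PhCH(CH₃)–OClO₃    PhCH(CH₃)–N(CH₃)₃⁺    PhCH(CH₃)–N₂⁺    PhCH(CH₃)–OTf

The skeletons are identical, so relative rate is governed entirely by leaving-group ability.
Leaving-group ability tracks the stability of the departed species; conjugate-acid pKₐ is the usual yardstick (lower pKₐ → better LG).
PhCH(CH₃)–N₂⁺ loses N₂: no meaningful conjugate acid; N₂ departs as an exceptionally stable neutral molecule
PhCH(CH₃)–OTf loses OTf⁻: pKₐ(CF₃SO₃H (triflic acid)) ≈ -14
PhCH(CH₃)–OClO₃ loses ClO₄⁻: pKₐ(HClO₄) ≈ -10
PhCH(CH₃)–Cl loses Cl⁻: pKₐ(HCl) ≈ -7
PhCH(CH₃)–ONO₂ loses NO₃⁻: pKₐ(HNO₃) ≈ -1.3
PhCH(CH₃)–N(CH₃)₃⁺ loses NR'₃: pKₐ(R'₃NH⁺) ≈ 10.7

PhCH(CH₃)–N₂⁺ > PhCH(CH₃)–OTf > PhCH(CH₃)–OClO₃ > PhCH(CH₃)–Cl > PhCH(CH₃)–ONO₂ > PhCH(CH₃)–N(CH₃)₃⁺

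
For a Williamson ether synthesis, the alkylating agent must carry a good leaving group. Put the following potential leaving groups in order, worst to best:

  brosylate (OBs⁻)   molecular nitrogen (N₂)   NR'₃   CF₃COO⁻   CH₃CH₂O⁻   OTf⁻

Rank by basicity of the departing species: weakest base leaves most easily.
molecular nitrogen (N₂): no meaningful conjugate acid; N₂ departs as an exceptionally stable neutral molecule
OTf⁻: pKₐ(CF₃SO₃H (triflic acid)) ≈ -14
brosylate (OBs⁻): pKₐ(p-BrC₆H₄SO₃H) ≈ -2.8
CF₃COO⁻: pKₐ(CF₃COOH) ≈ 0.2
NR'₃: pKₐ(R'₃NH⁺) ≈ 10.7
CH₃CH₂O⁻: pKₐ(CH₃CH₂OH) ≈ 16 — strong base; alkoxides do not leave unassisted
Reversing gives the worst-to-best order requested.

CH₃CH₂O⁻ < NR'₃ < CF₃COO⁻ < brosylate (OBs⁻) < OTf⁻ < molecular nitrogen (N₂)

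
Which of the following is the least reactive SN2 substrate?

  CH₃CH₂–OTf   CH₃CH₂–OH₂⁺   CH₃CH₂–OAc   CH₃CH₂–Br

CH₃CH₂–OAc

The skeletons are identical, so relative rate is governed entirely by leaving-group ability.
The more stable X⁻ (or X) is on its own — i.e. the weaker a base it is — the better a leaving group it makes.
CH₃CH₂–OTf loses OTf⁻: pKₐ(CF₃SO₃H (triflic acid)) ≈ -14
CH₃CH₂–Br loses Br⁻: pKₐ(HBr) ≈ -9
CH₃CH₂–OH₂⁺ loses H₂O: pKₐ(H₃O⁺) ≈ -1.7
CH₃CH₂–OAc loses AcO⁻: pKₐ(CH₃COOH) ≈ 4.8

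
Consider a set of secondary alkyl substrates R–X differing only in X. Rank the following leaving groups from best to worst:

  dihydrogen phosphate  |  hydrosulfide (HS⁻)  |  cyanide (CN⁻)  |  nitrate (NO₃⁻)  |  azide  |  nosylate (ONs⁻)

nosylate (ONs⁻) > nitrate (NO₃⁻) > dihydrogen phosphate > azide > hydrosulfide (HS⁻) > cyanide (CN⁻)

nosylate (ONs⁻): pKₐ(p-O₂NC₆H₄SO₃H) ≈ -3.5
nitrate (NO₃⁻): pKₐ(HNO₃) ≈ -1.3
dihydrogen phosphate: pKₐ(H₃PO₄) ≈ 2.1
azide: pKₐ(HN₃) ≈ 4.7
hydrosulfide (HS⁻): pKₐ(H₂S) ≈ 7
cyanide (CN⁻): pKₐ(HCN) ≈ 9.2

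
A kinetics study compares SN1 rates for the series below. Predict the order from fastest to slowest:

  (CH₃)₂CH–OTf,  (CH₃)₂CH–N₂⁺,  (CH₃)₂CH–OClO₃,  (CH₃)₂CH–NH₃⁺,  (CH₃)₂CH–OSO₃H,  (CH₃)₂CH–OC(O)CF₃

With the same alkyl group throughout, only the leaving group differentiates the rates.
Rank by basicity of the departing species: weakest base leaves most easily.
(CH₃)₂CH–N₂⁺ loses N₂: no meaningful conjugate acid; N₂ departs as an exceptionally stable neutral molecule
(CH₃)₂CH–OTf loses OTf⁻: pKₐ(CF₃SO₃H (triflic acid)) ≈ -14
(CH₃)₂CH–OClO₃ loses ClO₄⁻: pKₐ(HClO₄) ≈ -10
(CH₃)₂CH–OSO₃H loses HSO₄⁻: pKₐ(H₂SO₄) ≈ -3
(CH₃)₂CH–OC(O)CF₃ loses CF₃COO⁻: pKₐ(CF₃COOH) ≈ 0.2
(CH₃)₂CH–NH₃⁺ loses NH₃: pKₐ(NH₄⁺) ≈ 9.2

(CH₃)₂CH–N₂⁺ > (CH₃)₂CH–OTf > (CH₃)₂CH–OClO₃ > (CH₃)₂CH–OSO₃H > (CH₃)₂CH–OC(O)CF₃ > (CH₃)₂CH–NH₃⁺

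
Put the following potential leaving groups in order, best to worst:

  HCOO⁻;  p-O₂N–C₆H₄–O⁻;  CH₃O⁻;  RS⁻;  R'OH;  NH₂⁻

Leaving-group ability tracks the stability of the departed species; conjugate-acid pKₐ is the usual yardstick (lower pKₐ → better LG).
R'OH: pKₐ(R'OH₂⁺) ≈ -2.4
HCOO⁻: pKₐ(HCOOH) ≈ 3.8 — resonance-stabilised carboxylate
p-O₂N–C₆H₄–O⁻: pKₐ(p-nitrophenol) ≈ 7.2 — nitro group delocalises the charge; the classic chromogenic LG
RS⁻: pKₐ(RSH (a thiol)) ≈ 10.5 — moderately basic; rarely leaves without activation
CH₃O⁻: pKₐ(CH₃OH) ≈ 15.5 — strong base; alkoxides do not leave unassisted
NH₂⁻: pKₐ(NH₃) ≈ 38 — extremely strong base; never a leaving group

R'OH > HCOO⁻ > p-O₂N–C₆H₄–O⁻ > RS⁻ > CH₃O⁻ > NH₂⁻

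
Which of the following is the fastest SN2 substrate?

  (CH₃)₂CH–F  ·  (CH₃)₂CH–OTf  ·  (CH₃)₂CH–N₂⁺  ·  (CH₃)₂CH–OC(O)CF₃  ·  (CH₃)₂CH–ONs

(CH₃)₂CH–N₂⁺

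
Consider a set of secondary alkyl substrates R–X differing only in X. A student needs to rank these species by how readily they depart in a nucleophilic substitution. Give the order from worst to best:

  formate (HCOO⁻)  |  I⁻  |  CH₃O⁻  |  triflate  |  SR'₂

triflate: pKₐ(CF₃SO₃H (triflic acid)) ≈ -14 — charge spread over three oxygens and a CF₃ group; the premier leaving group in synthesis
I⁻: pKₐ(HI) ≈ -10 — large, highly polarisable; very weak base
SR'₂: pKₐ(R'₂SH⁺) ≈ -7 — neutral; leaves from a sulfonium salt (R–SR'₂⁺)
formate (HCOO⁻): pKₐ(HCOOH) ≈ 3.8
CH₃O⁻: pKₐ(CH₃OH) ≈ 15.5 — strong base; alkoxides do not leave unassisted
Listed from poorest to best leaving group as asked.

CH₃O⁻ < formate (HCOO⁻) < SR'₂ < I⁻ < triflate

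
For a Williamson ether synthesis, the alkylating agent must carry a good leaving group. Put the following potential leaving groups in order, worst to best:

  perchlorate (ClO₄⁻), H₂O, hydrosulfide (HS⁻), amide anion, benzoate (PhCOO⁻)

perchlorate (ClO₄⁻): pKₐ(HClO₄) ≈ -10
H₂O: pKₐ(H₃O⁺) ≈ -1.7
benzoate (PhCOO⁻): pKₐ(C₆H₅COOH) ≈ 4.2
hydrosulfide (HS⁻): pKₐ(H₂S) ≈ 7
amide anion: pKₐ(NH₃) ≈ 38
Reversing gives the worst-to-best order requested.

amide anion < hydrosulfide (HS⁻) < benzoate (PhCOO⁻) < H₂O < perchlorate (ClO₄⁻)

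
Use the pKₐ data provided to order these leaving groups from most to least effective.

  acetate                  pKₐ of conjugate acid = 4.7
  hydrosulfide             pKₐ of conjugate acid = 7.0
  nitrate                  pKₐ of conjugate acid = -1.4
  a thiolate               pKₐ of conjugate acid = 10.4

nitrate > acetate > hydrosulfide > a thiolate

Lower conjugate-acid pKₐ ⇒ weaker base ⇒ better leaving group.
Sorting by the given values: nitrate (-1.4), acetate (4.7), hydrosulfide (7.0), a thiolate (10.4).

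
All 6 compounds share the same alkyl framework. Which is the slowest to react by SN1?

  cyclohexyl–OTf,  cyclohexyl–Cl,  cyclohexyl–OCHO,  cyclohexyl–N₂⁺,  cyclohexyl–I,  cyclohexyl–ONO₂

cyclohexyl–OCHO

Identical carbon frameworks mean the comparison reduces to leaving-group quality.
Leaving-group ability tracks the stability of the departed species; conjugate-acid pKₐ is the usual yardstick (lower pKₐ → better LG).
cyclohexyl–N₂⁺ loses N₂: no meaningful conjugate acid; N₂ departs as an exceptionally stable neutral molecule
cyclohexyl–OTf loses OTf⁻: pKₐ(CF₃SO₃H (triflic acid)) ≈ -14
cyclohexyl–I loses I⁻: pKₐ(HI) ≈ -10
cyclohexyl–Cl loses Cl⁻: pKₐ(HCl) ≈ -7
cyclohexyl–ONO₂ loses NO₃⁻: pKₐ(HNO₃) ≈ -1.3
cyclohexyl–OCHO loses HCOO⁻: pKₐ(HCOOH) ≈ 3.8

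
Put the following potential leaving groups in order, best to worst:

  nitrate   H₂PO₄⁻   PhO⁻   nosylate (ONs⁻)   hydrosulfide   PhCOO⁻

Rank by basicity of the departing species: weakest base leaves most easily.
nosylate (ONs⁻): pKₐ(p-O₂NC₆H₄SO₃H) ≈ -3.5
nitrate: pKₐ(HNO₃) ≈ -1.3
H₂PO₄⁻: pKₐ(H₃PO₄) ≈ 2.1
PhCOO⁻: pKₐ(C₆H₅COOH) ≈ 4.2
hydrosulfide: pKₐ(H₂S) ≈ 7
PhO⁻: pKₐ(C₆H₅OH (phenol)) ≈ 10

nosylate (ONs⁻) > nitrate > H₂PO₄⁻ > PhCOO⁻ > hydrosulfide > PhO⁻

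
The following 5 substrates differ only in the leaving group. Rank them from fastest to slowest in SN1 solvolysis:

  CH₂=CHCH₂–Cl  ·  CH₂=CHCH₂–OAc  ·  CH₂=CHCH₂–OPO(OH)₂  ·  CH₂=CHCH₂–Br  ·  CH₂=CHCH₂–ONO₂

CH₂=CHCH₂–Br > CH₂=CHCH₂–Cl > CH₂=CHCH₂–ONO₂ > CH₂=CHCH₂–OPO(OH)₂ > CH₂=CHCH₂–OAc

Same R in every case — rank the leaving groups.
The more stable X⁻ (or X) is on its own — i.e. the weaker a base it is — the better a leaving group it makes.
CH₂=CHCH₂–Br loses Br⁻: pKₐ(HBr) ≈ -9
CH₂=CHCH₂–Cl loses Cl⁻: pKₐ(HCl) ≈ -7
CH₂=CHCH₂–ONO₂ loses NO₃⁻: pKₐ(HNO₃) ≈ -1.3
CH₂=CHCH₂–OPO(OH)₂ loses H₂PO₄⁻: pKₐ(H₃PO₄) ≈ 2.1
CH₂=CHCH₂–OAc loses AcO⁻: pKₐ(CH₃COOH) ≈ 4.8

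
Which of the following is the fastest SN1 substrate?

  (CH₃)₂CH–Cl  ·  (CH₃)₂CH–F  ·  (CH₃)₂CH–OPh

Same R in every case — rank the leaving groups.
Leaving-group ability tracks the stability of the departed species; conjugate-acid pKₐ is the usual yardstick (lower pKₐ → better LG).
(CH₃)₂CH–Cl loses Cl⁻: pKₐ(HCl) ≈ -7
(CH₃)₂CH–F loses F⁻: pKₐ(HF) ≈ 3.2
(CH₃)₂CH–OPh loses PhO⁻: pKₐ(C₆H₅OH (phenol)) ≈ 10

(CH₃)₂CH–Cl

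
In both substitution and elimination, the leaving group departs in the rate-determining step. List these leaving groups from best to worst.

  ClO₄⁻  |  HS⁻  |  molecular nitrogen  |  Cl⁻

molecular nitrogen: no meaningful conjugate acid; N₂ departs as an exceptionally stable neutral molecule
ClO₄⁻: pKₐ(HClO₄) ≈ -10 — extremely weak base; rarely used for safety reasons
Cl⁻: pKₐ(HCl) ≈ -7 — moderately weak base
HS⁻: pKₐ(H₂S) ≈ 7

molecular nitrogen > ClO₄⁻ > Cl⁻ > HS⁻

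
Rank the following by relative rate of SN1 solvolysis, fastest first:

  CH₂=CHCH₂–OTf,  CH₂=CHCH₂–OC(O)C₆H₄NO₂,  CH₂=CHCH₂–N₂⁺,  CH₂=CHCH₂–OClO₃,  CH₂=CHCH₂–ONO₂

CH₂=CHCH₂–N₂⁺ > CH₂=CHCH₂–OTf > CH₂=CHCH₂–OClO₃ > CH₂=CHCH₂–ONO₂ > CH₂=CHCH₂–OC(O)C₆H₄NO₂

With the same alkyl group throughout, only the leaving group differentiates the rates.
Leaving-group ability tracks the stability of the departed species; conjugate-acid pKₐ is the usual yardstick (lower pKₐ → better LG).
CH₂=CHCH₂–N₂⁺ loses N₂: no meaningful conjugate acid; N₂ departs as an exceptionally stable neutral molecule
CH₂=CHCH₂–OTf loses OTf⁻: pKₐ(CF₃SO₃H (triflic acid)) ≈ -14
CH₂=CHCH₂–OClO₃ loses ClO₄⁻: pKₐ(HClO₄) ≈ -10
CH₂=CHCH₂–ONO₂ loses NO₃⁻: pKₐ(HNO₃) ≈ -1.3
CH₂=CHCH₂–OC(O)C₆H₄NO₂ loses p-O₂N–C₆H₄–COO⁻: pKₐ(p-nitrobenzoic acid) ≈ 3.4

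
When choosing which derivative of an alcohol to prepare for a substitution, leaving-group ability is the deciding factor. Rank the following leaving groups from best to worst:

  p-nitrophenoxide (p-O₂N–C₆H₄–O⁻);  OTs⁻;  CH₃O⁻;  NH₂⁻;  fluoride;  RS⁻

OTs⁻ > fluoride > p-nitrophenoxide (p-O₂N–C₆H₄–O⁻) > RS⁻ > CH₃O⁻ > NH₂⁻

Rank by basicity of the departing species: weakest base leaves most easily.
OTs⁻: pKₐ(p-CH₃C₆H₄SO₃H (TsOH)) ≈ -2.8 — resonance-delocalised arenesulfonate
fluoride: pKₐ(HF) ≈ 3.2 — small and strongly basic; the poor halide leaving group
p-nitrophenoxide (p-O₂N–C₆H₄–O⁻): pKₐ(p-nitrophenol) ≈ 7.2
RS⁻: pKₐ(RSH (a thiol)) ≈ 10.5
CH₃O⁻: pKₐ(CH₃OH) ≈ 15.5
NH₂⁻: pKₐ(NH₃) ≈ 38 — extremely strong base; never a leaving group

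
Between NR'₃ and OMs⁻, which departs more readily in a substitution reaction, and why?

OMs⁻ is the better leaving group.
pKₐ(CH₃SO₃H (MsOH)) ≈ -1.9 versus pKₐ(R'₃NH⁺) ≈ 10.7: OMs⁻ is the much weaker base.
Resonance-delocalised alkanesulfonate.

OMs⁻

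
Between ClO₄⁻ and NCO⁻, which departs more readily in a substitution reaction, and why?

ClO₄⁻ is the better leaving group.
pKₐ(HClO₄) ≈ -10 versus pKₐ(HOCN) ≈ 3.5: ClO₄⁻ is the much weaker base.
Extremely weak base; rarely used for safety reasons.

ClO₄⁻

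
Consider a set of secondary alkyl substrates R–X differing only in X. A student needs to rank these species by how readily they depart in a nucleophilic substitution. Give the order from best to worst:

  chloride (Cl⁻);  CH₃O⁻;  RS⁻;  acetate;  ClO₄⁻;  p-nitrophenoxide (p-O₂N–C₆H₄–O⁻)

ClO₄⁻ > chloride (Cl⁻) > acetate > p-nitrophenoxide (p-O₂N–C₆H₄–O⁻) > RS⁻ > CH₃O⁻

A good leaving group is a weak base: the lower the pKₐ of its conjugate acid, the more readily it departs.
ClO₄⁻: pKₐ(HClO₄) ≈ -10
chloride (Cl⁻): pKₐ(HCl) ≈ -7
acetate: pKₐ(CH₃COOH) ≈ 4.8
p-nitrophenoxide (p-O₂N–C₆H₄–O⁻): pKₐ(p-nitrophenol) ≈ 7.2
RS⁻: pKₐ(RSH (a thiol)) ≈ 10.5
CH₃O⁻: pKₐ(CH₃OH) ≈ 15.5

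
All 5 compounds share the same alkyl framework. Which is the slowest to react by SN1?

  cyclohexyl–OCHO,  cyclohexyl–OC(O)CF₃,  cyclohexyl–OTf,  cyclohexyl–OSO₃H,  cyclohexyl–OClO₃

cyclohexyl–OCHO

The skeletons are identical, so relative rate is governed entirely by leaving-group ability.
The more stable X⁻ (or X) is on its own — i.e. the weaker a base it is — the better a leaving group it makes.
cyclohexyl–OTf loses OTf⁻: pKₐ(CF₃SO₃H (triflic acid)) ≈ -14
cyclohexyl–OClO₃ loses ClO₄⁻: pKₐ(HClO₄) ≈ -10
cyclohexyl–OSO₃H loses HSO₄⁻: pKₐ(H₂SO₄) ≈ -3
cyclohexyl–OC(O)CF₃ loses CF₃COO⁻: pKₐ(CF₃COOH) ≈ 0.2
cyclohexyl–OCHO loses HCOO⁻: pKₐ(HCOOH) ≈ 3.8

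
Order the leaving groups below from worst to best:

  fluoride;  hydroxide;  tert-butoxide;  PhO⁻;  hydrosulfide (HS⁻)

tert-butoxide < hydroxide < PhO⁻ < hydrosulfide (HS⁻) < fluoride

Leaving-group ability tracks the stability of the departed species; conjugate-acid pKₐ is the usual yardstick (lower pKₐ → better LG).
fluoride: pKₐ(HF) ≈ 3.2 — small and strongly basic; the poor halide leaving group
hydrosulfide (HS⁻): pKₐ(H₂S) ≈ 7 — larger and more polarisable than the oxygen analogue
PhO⁻: pKₐ(C₆H₅OH (phenol)) ≈ 10
hydroxide: pKₐ(H₂O) ≈ 15.7
tert-butoxide: pKₐ(t-BuOH) ≈ 18 — bulky, strongly basic alkoxide
Listed from poorest to best leaving group as asked.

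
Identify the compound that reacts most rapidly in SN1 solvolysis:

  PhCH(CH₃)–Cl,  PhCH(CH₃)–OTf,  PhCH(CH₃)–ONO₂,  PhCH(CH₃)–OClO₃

PhCH(CH₃)–OTf

Same R in every case — rank the leaving groups.
A good leaving group is a weak base: the lower the pKₐ of its conjugate acid, the more readily it departs.
PhCH(CH₃)–OTf loses OTf⁻: pKₐ(CF₃SO₃H (triflic acid)) ≈ -14
PhCH(CH₃)–OClO₃ loses ClO₄⁻: pKₐ(HClO₄) ≈ -10
PhCH(CH₃)–Cl loses Cl⁻: pKₐ(HCl) ≈ -7
PhCH(CH₃)–ONO₂ loses NO₃⁻: pKₐ(HNO₃) ≈ -1.3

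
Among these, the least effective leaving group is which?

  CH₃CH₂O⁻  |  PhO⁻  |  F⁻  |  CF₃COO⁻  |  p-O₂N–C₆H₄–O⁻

CH₃CH₂O⁻

CF₃COO⁻: pKₐ(CF₃COOH) ≈ 0.2
F⁻: pKₐ(HF) ≈ 3.2
p-O₂N–C₆H₄–O⁻: pKₐ(p-nitrophenol) ≈ 7.2
PhO⁻: pKₐ(C₆H₅OH (phenol)) ≈ 10
CH₃CH₂O⁻: pKₐ(CH₃CH₂OH) ≈ 16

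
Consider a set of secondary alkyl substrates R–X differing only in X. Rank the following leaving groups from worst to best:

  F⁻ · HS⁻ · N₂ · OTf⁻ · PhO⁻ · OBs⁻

PhO⁻ < HS⁻ < F⁻ < OBs⁻ < OTf⁻ < N₂

A good leaving group is a weak base: the lower the pKₐ of its conjugate acid, the more readily it departs.
N₂: no meaningful conjugate acid; N₂ departs as an exceptionally stable neutral molecule
OTf⁻: pKₐ(CF₃SO₃H (triflic acid)) ≈ -14 — charge spread over three oxygens and a CF₃ group; the premier leaving group in synthesis
OBs⁻: pKₐ(p-BrC₆H₄SO₃H) ≈ -2.8 — arenesulfonate with a p-bromo substituent
F⁻: pKₐ(HF) ≈ 3.2 — small and strongly basic; the poor halide leaving group
HS⁻: pKₐ(H₂S) ≈ 7 — larger and more polarisable than the oxygen analogue
PhO⁻: pKₐ(C₆H₅OH (phenol)) ≈ 10
The question asks for worst first, so the sequence is read in increasing leaving-group ability.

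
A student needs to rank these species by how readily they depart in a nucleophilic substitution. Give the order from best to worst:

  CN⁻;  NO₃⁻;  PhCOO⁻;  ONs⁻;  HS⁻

ONs⁻ > NO₃⁻ > PhCOO⁻ > HS⁻ > CN⁻

The more stable X⁻ (or X) is on its own — i.e. the weaker a base it is — the better a leaving group it makes.
ONs⁻: pKₐ(p-O₂NC₆H₄SO₃H) ≈ -3.5
NO₃⁻: pKₐ(HNO₃) ≈ -1.3
PhCOO⁻: pKₐ(C₆H₅COOH) ≈ 4.2
HS⁻: pKₐ(H₂S) ≈ 7
CN⁻: pKₐ(HCN) ≈ 9.2 — sp carbon stabilises the charge somewhat, but still a poor LG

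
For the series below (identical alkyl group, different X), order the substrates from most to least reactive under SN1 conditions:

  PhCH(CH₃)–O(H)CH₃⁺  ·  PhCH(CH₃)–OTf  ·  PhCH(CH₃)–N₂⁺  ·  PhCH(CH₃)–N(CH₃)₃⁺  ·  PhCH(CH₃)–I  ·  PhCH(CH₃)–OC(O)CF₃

PhCH(CH₃)–N₂⁺ > PhCH(CH₃)–OTf > PhCH(CH₃)–I > PhCH(CH₃)–O(H)CH₃⁺ > PhCH(CH₃)–OC(O)CF₃ > PhCH(CH₃)–N(CH₃)₃⁺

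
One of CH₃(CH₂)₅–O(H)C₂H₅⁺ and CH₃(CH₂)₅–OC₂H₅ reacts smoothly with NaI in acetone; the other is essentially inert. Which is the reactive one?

CH₃(CH₂)₅–O(H)C₂H₅⁺

From CH₃(CH₂)₅–OC₂H₅ the departing group would be CH₃CH₂O⁻ (pKₐ(CH₃CH₂OH) ≈ 16). Strong base; alkoxides do not leave unassisted.
From CH₃(CH₂)₅–O(H)C₂H₅⁺ the leaving group is R'OH (pKₐ(R'OH₂⁺) ≈ -2.4). Neutral; leaves from a protonated ether (an oxonium ion, R–O(H)R'⁺).
(In practice CH₃(CH₂)₅–O(H)C₂H₅⁺ is made from CH₃(CH₂)₅–OC₂H₅ by protonation with concentrated HBr, allowing neutral ethanol, rather than ethoxide, to depart.)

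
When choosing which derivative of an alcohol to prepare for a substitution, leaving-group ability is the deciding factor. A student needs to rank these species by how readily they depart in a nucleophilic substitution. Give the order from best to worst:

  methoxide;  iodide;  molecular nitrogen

Rank by basicity of the departing species: weakest base leaves most easily.
molecular nitrogen: no meaningful conjugate acid; N₂ departs as an exceptionally stable neutral molecule
iodide: pKₐ(HI) ≈ -10
methoxide: pKₐ(CH₃OH) ≈ 15.5

molecular nitrogen > iodide > methoxide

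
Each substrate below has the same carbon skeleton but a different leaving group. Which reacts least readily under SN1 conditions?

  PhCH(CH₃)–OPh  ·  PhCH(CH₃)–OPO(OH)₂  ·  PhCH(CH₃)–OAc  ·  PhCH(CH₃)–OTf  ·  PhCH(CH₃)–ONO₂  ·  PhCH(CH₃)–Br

Same R in every case — rank the leaving groups.
Rank by basicity of the departing species: weakest base leaves most easily.
PhCH(CH₃)–OTf loses OTf⁻: pKₐ(CF₃SO₃H (triflic acid)) ≈ -14
PhCH(CH₃)–Br loses Br⁻: pKₐ(HBr) ≈ -9
PhCH(CH₃)–ONO₂ loses NO₃⁻: pKₐ(HNO₃) ≈ -1.3
PhCH(CH₃)–OPO(OH)₂ loses H₂PO₄⁻: pKₐ(H₃PO₄) ≈ 2.1
PhCH(CH₃)–OAc loses AcO⁻: pKₐ(CH₃COOH) ≈ 4.8
PhCH(CH₃)–OPh loses PhO⁻: pKₐ(C₆H₅OH (phenol)) ≈ 10

PhCH(CH₃)–OPh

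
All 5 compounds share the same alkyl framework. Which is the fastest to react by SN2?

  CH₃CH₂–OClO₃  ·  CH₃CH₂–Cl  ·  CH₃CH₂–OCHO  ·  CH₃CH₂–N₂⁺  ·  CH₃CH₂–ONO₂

With the same alkyl group throughout, only the leaving group differentiates the rates.
The more stable X⁻ (or X) is on its own — i.e. the weaker a base it is — the better a leaving group it makes.
CH₃CH₂–N₂⁺ loses N₂: no meaningful conjugate acid; N₂ departs as an exceptionally stable neutral molecule
CH₃CH₂–OClO₃ loses ClO₄⁻: pKₐ(HClO₄) ≈ -10
CH₃CH₂–Cl loses Cl⁻: pKₐ(HCl) ≈ -7
CH₃CH₂–ONO₂ loses NO₃⁻: pKₐ(HNO₃) ≈ -1.3
CH₃CH₂–OCHO loses HCOO⁻: pKₐ(HCOOH) ≈ 3.8

CH₃CH₂–N₂⁺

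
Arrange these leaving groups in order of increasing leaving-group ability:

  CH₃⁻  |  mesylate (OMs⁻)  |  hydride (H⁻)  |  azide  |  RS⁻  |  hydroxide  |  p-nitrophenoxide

The more stable X⁻ (or X) is on its own — i.e. the weaker a base it is — the better a leaving group it makes.
mesylate (OMs⁻): pKₐ(CH₃SO₃H (MsOH)) ≈ -1.9
azide: pKₐ(HN₃) ≈ 4.7
p-nitrophenoxide: pKₐ(p-nitrophenol) ≈ 7.2 — nitro group delocalises the charge; the classic chromogenic LG
RS⁻: pKₐ(RSH (a thiol)) ≈ 10.5
hydroxide: pKₐ(H₂O) ≈ 15.7 — strong base; essentially never leaves without prior activation
hydride (H⁻): pKₐ(H₂) ≈ 36 — extremely strong base; leaves only in special hydride-transfer contexts
CH₃⁻: pKₐ(CH₄) ≈ 48 — unstabilised carbanion; the worst conceivable leaving group
Listed from poorest to best leaving group as asked.

CH₃⁻ < hydride (H⁻) < hydroxide < RS⁻ < p-nitrophenoxide < azide < mesylate (OMs⁻)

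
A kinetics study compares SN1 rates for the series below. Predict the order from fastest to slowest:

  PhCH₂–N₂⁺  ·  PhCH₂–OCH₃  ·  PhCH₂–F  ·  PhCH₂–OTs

With the same alkyl group throughout, only the leaving group differentiates the rates.
A good leaving group is a weak base: the lower the pKₐ of its conjugate acid, the more readily it departs.
PhCH₂–N₂⁺ loses N₂: no meaningful conjugate acid; N₂ departs as an exceptionally stable neutral molecule
PhCH₂–OTs loses OTs⁻: pKₐ(p-CH₃C₆H₄SO₃H (TsOH)) ≈ -2.8
PhCH₂–F loses F⁻: pKₐ(HF) ≈ 3.2
PhCH₂–OCH₃ loses CH₃O⁻: pKₐ(CH₃OH) ≈ 15.5

PhCH₂–N₂⁺ > PhCH₂–OTs > PhCH₂–F > PhCH₂–OCH₃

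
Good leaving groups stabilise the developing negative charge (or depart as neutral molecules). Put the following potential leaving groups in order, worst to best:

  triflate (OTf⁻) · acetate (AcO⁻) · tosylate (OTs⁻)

Rank by basicity of the departing species: weakest base leaves most easily.
triflate (OTf⁻): pKₐ(CF₃SO₃H (triflic acid)) ≈ -14
tosylate (OTs⁻): pKₐ(p-CH₃C₆H₄SO₃H (TsOH)) ≈ -2.8 — resonance-delocalised arenesulfonate
acetate (AcO⁻): pKₐ(CH₃COOH) ≈ 4.8 — resonance-stabilised but still a weak base
Listed from poorest to best leaving group as asked.

acetate (AcO⁻) < tosylate (OTs⁻) < triflate (OTf⁻)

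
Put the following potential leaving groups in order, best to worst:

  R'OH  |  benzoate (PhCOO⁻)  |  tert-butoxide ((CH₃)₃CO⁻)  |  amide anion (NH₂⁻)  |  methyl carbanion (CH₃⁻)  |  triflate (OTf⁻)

triflate (OTf⁻) > R'OH > benzoate (PhCOO⁻) > tert-butoxide ((CH₃)₃CO⁻) > amide anion (NH₂⁻) > methyl carbanion (CH₃⁻)

Leaving-group ability tracks the stability of the departed species; conjugate-acid pKₐ is the usual yardstick (lower pKₐ → better LG).
triflate (OTf⁻): pKₐ(CF₃SO₃H (triflic acid)) ≈ -14
R'OH: pKₐ(R'OH₂⁺) ≈ -2.4
benzoate (PhCOO⁻): pKₐ(C₆H₅COOH) ≈ 4.2
tert-butoxide ((CH₃)₃CO⁻): pKₐ(t-BuOH) ≈ 18
amide anion (NH₂⁻): pKₐ(NH₃) ≈ 38
methyl carbanion (CH₃⁻): pKₐ(CH₄) ≈ 48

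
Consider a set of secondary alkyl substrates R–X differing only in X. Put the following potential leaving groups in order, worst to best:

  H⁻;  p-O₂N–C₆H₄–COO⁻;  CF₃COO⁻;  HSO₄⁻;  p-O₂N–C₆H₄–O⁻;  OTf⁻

H⁻ < p-O₂N–C₆H₄–O⁻ < p-O₂N–C₆H₄–COO⁻ < CF₃COO⁻ < HSO₄⁻ < OTf⁻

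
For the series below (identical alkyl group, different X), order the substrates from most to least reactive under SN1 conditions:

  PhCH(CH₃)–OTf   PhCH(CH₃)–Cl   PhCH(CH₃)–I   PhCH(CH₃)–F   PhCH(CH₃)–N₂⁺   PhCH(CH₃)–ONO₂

With the same alkyl group throughout, only the leaving group differentiates the rates.
Rank by basicity of the departing species: weakest base leaves most easily.
PhCH(CH₃)–N₂⁺ loses N₂: no meaningful conjugate acid; N₂ departs as an exceptionally stable neutral molecule
PhCH(CH₃)–OTf loses OTf⁻: pKₐ(CF₃SO₃H (triflic acid)) ≈ -14
PhCH(CH₃)–I loses I⁻: pKₐ(HI) ≈ -10
PhCH(CH₃)–Cl loses Cl⁻: pKₐ(HCl) ≈ -7
PhCH(CH₃)–ONO₂ loses NO₃⁻: pKₐ(HNO₃) ≈ -1.3
PhCH(CH₃)–F loses F⁻: pKₐ(HF) ≈ 3.2

PhCH(CH₃)–N₂⁺ > PhCH(CH₃)–OTf > PhCH(CH₃)–I > PhCH(CH₃)–Cl > PhCH(CH₃)–ONO₂ > PhCH(CH₃)–F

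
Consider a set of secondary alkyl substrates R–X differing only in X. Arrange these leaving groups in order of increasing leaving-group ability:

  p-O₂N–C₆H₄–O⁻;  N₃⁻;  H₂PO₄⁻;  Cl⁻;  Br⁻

Rank by basicity of the departing species: weakest base leaves most easily.
Br⁻: pKₐ(HBr) ≈ -9 — weak base; good leaving group
Cl⁻: pKₐ(HCl) ≈ -7 — moderately weak base
H₂PO₄⁻: pKₐ(H₃PO₄) ≈ 2.1
N₃⁻: pKₐ(HN₃) ≈ 4.7 — linear, resonance-stabilised
p-O₂N–C₆H₄–O⁻: pKₐ(p-nitrophenol) ≈ 7.2
Listed from poorest to best leaving group as asked.

p-O₂N–C₆H₄–O⁻ < N₃⁻ < H₂PO₄⁻ < Cl⁻ < Br⁻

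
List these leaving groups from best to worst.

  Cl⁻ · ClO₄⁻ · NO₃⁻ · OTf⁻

OTf⁻ > ClO₄⁻ > Cl⁻ > NO₃⁻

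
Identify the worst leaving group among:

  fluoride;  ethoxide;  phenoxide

fluoride: pKₐ(HF) ≈ 3.2
phenoxide: pKₐ(C₆H₅OH (phenol)) ≈ 10
ethoxide: pKₐ(CH₃CH₂OH) ≈ 16

ethoxide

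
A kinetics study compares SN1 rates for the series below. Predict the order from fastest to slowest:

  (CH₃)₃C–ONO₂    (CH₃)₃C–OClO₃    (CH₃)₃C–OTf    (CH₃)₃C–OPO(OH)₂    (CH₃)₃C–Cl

Same R in every case — rank the leaving groups.
The more stable X⁻ (or X) is on its own — i.e. the weaker a base it is — the better a leaving group it makes.
(CH₃)₃C–OTf loses OTf⁻: pKₐ(CF₃SO₃H (triflic acid)) ≈ -14
(CH₃)₃C–OClO₃ loses ClO₄⁻: pKₐ(HClO₄) ≈ -10
(CH₃)₃C–Cl loses Cl⁻: pKₐ(HCl) ≈ -7
(CH₃)₃C–ONO₂ loses NO₃⁻: pKₐ(HNO₃) ≈ -1.3
(CH₃)₃C–OPO(OH)₂ loses H₂PO₄⁻: pKₐ(H₃PO₄) ≈ 2.1

(CH₃)₃C–OTf > (CH₃)₃C–OClO₃ > (CH₃)₃C–Cl > (CH₃)₃C–ONO₂ > (CH₃)₃C–OPO(OH)₂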